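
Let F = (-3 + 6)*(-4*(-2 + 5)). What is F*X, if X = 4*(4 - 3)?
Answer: -144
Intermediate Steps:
X = 4 (X = 4*1 = 4)
F = -36 (F = 3*(-4*3) = 3*(-12) = -36)
F*X = -36*4 = -144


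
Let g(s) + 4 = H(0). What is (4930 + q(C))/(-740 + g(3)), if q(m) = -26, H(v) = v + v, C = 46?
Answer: -613/93 ≈ -6.5914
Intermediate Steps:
H(v) = 2*v
g(s) = -4 (g(s) = -4 + 2*0 = -4 + 0 = -4)
(4930 + q(C))/(-740 + g(3)) = (4930 - 26)/(-740 - 4) = 4904/(-744) = 4904*(-1/744) = -613/93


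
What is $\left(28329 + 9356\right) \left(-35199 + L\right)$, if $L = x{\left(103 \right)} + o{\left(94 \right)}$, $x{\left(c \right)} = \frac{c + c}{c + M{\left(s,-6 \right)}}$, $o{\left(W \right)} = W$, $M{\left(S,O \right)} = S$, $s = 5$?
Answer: $- \frac{71434442395}{54} \approx -1.3229 \cdot 10^{9}$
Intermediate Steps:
$x{\left(c \right)} = \frac{2 c}{5 + c}$ ($x{\left(c \right)} = \frac{c + c}{c + 5} = \frac{2 c}{5 + c}$)
$L = \frac{5179}{54}$ ($L = 2 \cdot 103 \frac{1}{5 + 103} + 94 = 2 \cdot 103 \cdot \frac{1}{108} + 94 = \frac{103}{54} + 94 = \frac{5179}{54} \approx 95.907$)
$\left(28329 + 9356\right) \left(-35199 + L\right) = \left(28329 + 9356\right) \left(-35199 + \frac{5179}{54}\right) = 37685 \left(- \frac{1895567}{54}\right) = - \frac{71434442395}{54}$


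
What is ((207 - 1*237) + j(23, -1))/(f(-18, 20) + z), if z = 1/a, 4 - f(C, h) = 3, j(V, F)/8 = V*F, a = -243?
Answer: -26001/121 ≈ -214.88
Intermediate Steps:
j(V, F) = 8*F*V (j(V, F) = 8*(V*F) = 8*(F*V) = 8*F*V)
f(C, h) = 1 (f(C, h) = 4 - 1*3 = 4 - 3 = 1)
z = -1/243 (z = 1/(-243) = -1/243 ≈ -0.0041152)
((207 - 1*237) + j(23, -1))/(f(-18, 20) + z) = ((207 - 1*237) + 8*(-1)*23)/(1 - 1/243) = ((207 - 237) - 184)/(242/243) = (-30 - 184)*(243/242) = -214*243/242 = -26001/121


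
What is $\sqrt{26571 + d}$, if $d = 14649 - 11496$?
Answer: $2 \sqrt{7431} \approx 172.41$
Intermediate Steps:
$d = 3153$ ($d = 14649 - 11496 = 3153$)
$\sqrt{26571 + d} = \sqrt{26571 + 3153} = \sqrt{29724} = 2 \sqrt{7431}$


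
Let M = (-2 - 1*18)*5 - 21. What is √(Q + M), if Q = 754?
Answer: √633 ≈ 25.159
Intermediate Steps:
M = -121 (M = (-2 - 18)*5 - 21 = -20*5 - 21 = -100 - 21 = -121)
√(Q + M) = √(754 - 121) = √633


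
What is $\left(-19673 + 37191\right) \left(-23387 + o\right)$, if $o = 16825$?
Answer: $-114953116$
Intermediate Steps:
$\left(-19673 + 37191\right) \left(-23387 + o\right) = \left(-19673 + 37191\right) \left(-23387 + 16825\right) = 17518 \left(-6562\right) = -114953116$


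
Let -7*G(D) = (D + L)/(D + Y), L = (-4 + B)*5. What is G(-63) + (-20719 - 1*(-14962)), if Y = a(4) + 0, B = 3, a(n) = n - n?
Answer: -2538905/441 ≈ -5757.2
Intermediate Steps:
a(n) = 0
Y = 0 (Y = 0 + 0 = 0)
L = -5 (L = (-4 + 3)*5 = -1*5 = -5)
G(D) = -(-5 + D)/(7*D) (G(D) = -(D - 5)/(7*(D + 0)) = -(-5 + D)/(7*D))
G(-63) + (-20719 - 1*(-14962)) = (⅐)*(5 - 1*(-63))/(-63) + (-20719 - 1*(-14962)) = (⅐)*(-1/63)*(5 + 63) + (-20719 + 14962) = (⅐)*(-1/63)*68 - 5757 = -68/441 - 5757 = -2538905/441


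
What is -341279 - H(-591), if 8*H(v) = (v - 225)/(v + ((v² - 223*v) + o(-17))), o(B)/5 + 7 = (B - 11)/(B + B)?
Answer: -464576618110/1361281 ≈ -3.4128e+5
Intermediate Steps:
o(B) = -35 + 5*(-11 + B)/(2*B) (o(B) = -35 + 5*((B - 11)/(B + B)) = -35 + 5*((-11 + B)/((2*B))) = -35 + 5*((-11 + B)*(1/(2*B))) = -35 + 5*((-11 + B)/(2*B)) = -35 + 5*(-11 + B)/(2*B))
H(v) = (-225 + v)/(8*(-525/17 + v² - 222*v)) (H(v) = ((v - 225)/(v + ((v² - 223*v) + (5/2)*(-11 - 13*(-17))/(-17))))/8 = ((-225 + v)/(v + ((v² - 223*v) + (5/2)*(-1/17)*(-11 + 221))))/8 = ((-225 + v)/(v + ((v² - 223*v) + (5/2)*(-1/17)*210)))/8 = ((-225 + v)/(v + ((v² - 223*v) - 525/17)))/8 = ((-225 + v)/(v + (-525/17 + v² - 223*v)))/8 = ((-225 + v)/(-525/17 + v² - 222*v))/8 = (-225 + v)/(8*(-525/17 + v² - 222*v)))
-341279 - H(-591) = -341279 - 17*(225 - 1*(-591))/(8*(525 - 17*(-591)² + 3774*(-591))) = -341279 - 17*(225 + 591)/(8*(525 - 17*349281 - 2230434)) = -341279 - 17*816/(8*(525 - 5937777 - 2230434)) = -341279 - 17*816/(8*(-8167686)) = -341279 - 17*(-1)*816/(8*8167686) = -341279 - 1*(-289/1361281) = -341279 + 289/1361281 = -464576618110/1361281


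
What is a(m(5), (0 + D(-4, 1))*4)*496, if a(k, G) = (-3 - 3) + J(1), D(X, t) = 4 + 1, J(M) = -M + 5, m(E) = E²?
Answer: -992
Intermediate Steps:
J(M) = 5 - M
D(X, t) = 5
a(k, G) = -2 (a(k, G) = (-3 - 3) + (5 - 1*1) = -6 + (5 - 1) = -6 + 4 = -2)
a(m(5), (0 + D(-4, 1))*4)*496 = -2*496 = -992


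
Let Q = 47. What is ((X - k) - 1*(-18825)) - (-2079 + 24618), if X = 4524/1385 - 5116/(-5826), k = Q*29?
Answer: -20466460643/4034505 ≈ -5072.9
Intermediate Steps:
k = 1363 (k = 47*29 = 1363)
X = 16721242/4034505 (X = 4524*(1/1385) - 5116*(-1/5826) = 4524/1385 + 2558/2913 = 16721242/4034505 ≈ 4.1446)
((X - k) - 1*(-18825)) - (-2079 + 24618) = ((16721242/4034505 - 1*1363) - 1*(-18825)) - (-2079 + 24618) = ((16721242/4034505 - 1363) + 18825) - 1*22539 = (-5482309073/4034505 + 18825) - 22539 = 70467247552/4034505 - 22539 = -20466460643/4034505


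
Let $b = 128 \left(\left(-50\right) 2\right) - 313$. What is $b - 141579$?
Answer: $-154692$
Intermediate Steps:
$b = -13113$ ($b = 128 \left(-100\right) - 313 = -12800 - 313 = -13113$)
$b - 141579 = -13113 - 141579 = -154692$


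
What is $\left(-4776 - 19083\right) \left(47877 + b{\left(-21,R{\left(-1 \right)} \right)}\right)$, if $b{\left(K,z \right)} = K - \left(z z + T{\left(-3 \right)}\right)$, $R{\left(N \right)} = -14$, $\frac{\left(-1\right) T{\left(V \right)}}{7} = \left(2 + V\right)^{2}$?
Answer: $-1137286953$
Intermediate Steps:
$T{\left(V \right)} = - 7 \left(2 + V\right)^{2}$
$b{\left(K,z \right)} = 7 + K - z^{2}$ ($b{\left(K,z \right)} = K - \left(z z - 7 \left(2 - 3\right)^{2}\right) = K - \left(z^{2} - 7 \left(-1\right)^{2}\right) = K - \left(z^{2} - 7\right) = K - \left(-7 + z^{2}\right) = 7 + K - z^{2}$)
$\left(-4776 - 19083\right) \left(47877 + b{\left(-21,R{\left(-1 \right)} \right)}\right) = \left(-4776 - 19083\right) \left(47877 - 210\right) = - 23859 \left(47877 - 210\right) = \left(-23859\right) 47667 = -1137286953$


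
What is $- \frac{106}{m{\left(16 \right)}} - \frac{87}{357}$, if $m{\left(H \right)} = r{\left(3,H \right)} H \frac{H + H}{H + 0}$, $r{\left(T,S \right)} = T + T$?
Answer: $- \frac{9091}{11424} \approx -0.79578$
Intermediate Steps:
$r{\left(T,S \right)} = 2 T$
$m{\left(H \right)} = 12 H$ ($m{\left(H \right)} = 2 \cdot 3 H \frac{H + H}{H + 0} = 6 H \frac{2 H}{H} = 6 H 2 = 12 H$)
$- \frac{106}{m{\left(16 \right)}} - \frac{87}{357} = - \frac{106}{12 \cdot 16} - \frac{87}{357} = - \frac{106}{192} - \frac{29}{119} = \left(-106\right) \frac{1}{192} - \frac{29}{119} = - \frac{53}{96} - \frac{29}{119} = - \frac{9091}{11424}$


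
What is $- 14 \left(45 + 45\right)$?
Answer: $-1260$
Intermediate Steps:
$- 14 \left(45 + 45\right) = \left(-14\right) 90 = -1260$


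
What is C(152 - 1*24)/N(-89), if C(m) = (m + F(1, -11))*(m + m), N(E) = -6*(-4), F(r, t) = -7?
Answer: 3872/3 ≈ 1290.7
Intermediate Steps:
N(E) = 24
C(m) = 2*m*(-7 + m) (C(m) = (m - 7)*(m + m) = (-7 + m)*(2*m) = 2*m*(-7 + m))
C(152 - 1*24)/N(-89) = (2*(152 - 1*24)*(-7 + (152 - 1*24)))/24 = (2*(152 - 24)*(-7 + (152 - 24)))*(1/24) = (2*128*(-7 + 128))*(1/24) = (2*128*121)*(1/24) = 30976*(1/24) = 3872/3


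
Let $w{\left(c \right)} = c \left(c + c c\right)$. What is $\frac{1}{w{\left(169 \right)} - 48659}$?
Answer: $\frac{1}{4806711} \approx 2.0804 \cdot 10^{-7}$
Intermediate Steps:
$w{\left(c \right)} = c \left(c + c^{2}\right)$
$\frac{1}{w{\left(169 \right)} - 48659} = \frac{1}{169^{2} \left(1 + 169\right) - 48659} = \frac{1}{28561 \cdot 170 + \left(-49708 + 1049\right)} = \frac{1}{4855370 - 48659} = \frac{1}{4806711}$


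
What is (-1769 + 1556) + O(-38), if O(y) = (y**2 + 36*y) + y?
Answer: -175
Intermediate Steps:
O(y) = y**2 + 37*y
(-1769 + 1556) + O(-38) = (-1769 + 1556) - 38*(37 - 38) = -213 - 38*(-1) = -213 + 38 = -175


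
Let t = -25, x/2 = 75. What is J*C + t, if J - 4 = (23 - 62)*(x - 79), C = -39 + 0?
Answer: 107810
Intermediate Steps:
x = 150 (x = 2*75 = 150)
C = -39
J = -2765 (J = 4 + (23 - 62)*(150 - 79) = 4 - 39*71 = 4 - 2769 = -2765)
J*C + t = -2765*(-39) - 25 = 107835 - 25 = 107810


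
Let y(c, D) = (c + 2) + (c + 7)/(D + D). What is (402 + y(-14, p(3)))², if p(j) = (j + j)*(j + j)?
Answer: 788093329/5184 ≈ 1.5202e+5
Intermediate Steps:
p(j) = 4*j² (p(j) = (2*j)*(2*j) = 4*j²)
y(c, D) = 2 + c + (7 + c)/(2*D) (y(c, D) = (2 + c) + (7 + c)/((2*D)) = (2 + c) + (7 + c)*(1/(2*D)) = (2 + c) + (7 + c)/(2*D) = 2 + c + (7 + c)/(2*D))
(402 + y(-14, p(3)))² = (402 + (7 - 14 + 2*(4*3²)*(2 - 14))/(2*((4*3²))))² = (402 + (7 - 14 + 2*(4*9)*(-12))/(2*((4*9))))² = (402 + (½)*(7 - 14 + 2*36*(-12))/36)² = (402 + (½)*(1/36)*(7 - 14 - 864))² = (402 + (½)*(1/36)*(-871))² = (402 - 871/72)² = (28073/72)² = 788093329/5184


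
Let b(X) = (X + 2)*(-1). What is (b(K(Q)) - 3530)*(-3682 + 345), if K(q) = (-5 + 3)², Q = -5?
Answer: 11799632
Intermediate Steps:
K(q) = 4 (K(q) = (-2)² = 4)
b(X) = -2 - X (b(X) = (2 + X)*(-1) = -2 - X)
(b(K(Q)) - 3530)*(-3682 + 345) = ((-2 - 1*4) - 3530)*(-3682 + 345) = ((-2 - 4) - 3530)*(-3337) = (-6 - 3530)*(-3337) = -3536*(-3337) = 11799632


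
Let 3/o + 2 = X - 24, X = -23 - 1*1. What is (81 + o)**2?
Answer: 16378209/2500 ≈ 6551.3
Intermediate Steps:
X = -24 (X = -23 - 1 = -24)
o = -3/50 (o = 3/(-2 + (-24 - 24)) = 3/(-2 - 48) = 3/(-50) = 3*(-1/50) = -3/50 ≈ -0.060000)
(81 + o)**2 = (81 - 3/50)**2 = (4047/50)**2 = 16378209/2500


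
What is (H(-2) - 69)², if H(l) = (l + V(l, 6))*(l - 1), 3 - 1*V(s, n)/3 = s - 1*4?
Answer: 20736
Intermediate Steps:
V(s, n) = 21 - 3*s (V(s, n) = 9 - 3*(s - 1*4) = 9 - 3*(s - 4) = 9 - 3*(-4 + s) = 9 + (12 - 3*s) = 21 - 3*s)
H(l) = (-1 + l)*(21 - 2*l) (H(l) = (l + (21 - 3*l))*(l - 1) = (21 - 2*l)*(-1 + l) = (-1 + l)*(21 - 2*l))
(H(-2) - 69)² = ((-21 - 2*(-2)² + 23*(-2)) - 69)² = ((-21 - 2*4 - 46) - 69)² = ((-21 - 8 - 46) - 69)² = (-75 - 69)² = (-144)² = 20736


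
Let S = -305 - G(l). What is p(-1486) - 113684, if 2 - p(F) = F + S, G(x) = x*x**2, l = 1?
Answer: -111890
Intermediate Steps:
G(x) = x**3
S = -306 (S = -305 - 1*1**3 = -305 - 1*1 = -305 - 1 = -306)
p(F) = 308 - F (p(F) = 2 - (F - 306) = 2 - (-306 + F) = 2 + (306 - F) = 308 - F)
p(-1486) - 113684 = (308 - 1*(-1486)) - 113684 = (308 + 1486) - 113684 = 1794 - 113684 = -111890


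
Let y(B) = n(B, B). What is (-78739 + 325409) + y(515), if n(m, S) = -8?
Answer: 246662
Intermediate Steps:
y(B) = -8
(-78739 + 325409) + y(515) = (-78739 + 325409) - 8 = 246670 - 8 = 246662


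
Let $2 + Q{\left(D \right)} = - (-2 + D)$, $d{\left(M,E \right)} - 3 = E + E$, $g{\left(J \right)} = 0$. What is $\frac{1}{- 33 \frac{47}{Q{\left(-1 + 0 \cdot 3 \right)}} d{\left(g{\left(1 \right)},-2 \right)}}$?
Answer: $\frac{1}{1551} \approx 0.00064475$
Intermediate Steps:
$d{\left(M,E \right)} = 3 + 2 E$ ($d{\left(M,E \right)} = 3 + \left(E + E\right) = 3 + 2 E$)
$Q{\left(D \right)} = - D$ ($Q{\left(D \right)} = -2 - \left(-2 + D\right) = - D$)
$\frac{1}{- 33 \frac{47}{Q{\left(-1 + 0 \cdot 3 \right)}} d{\left(g{\left(1 \right)},-2 \right)}} = \frac{1}{- 33 \frac{47}{\left(-1\right) \left(-1 + 0 \cdot 3\right)} \left(3 + 2 \left(-2\right)\right)} = \frac{1}{- 33 \frac{47}{\left(-1\right) \left(-1 + 0\right)} \left(3 - 4\right)} = \frac{1}{- 33 \frac{47}{\left(-1\right) \left(-1\right)} \left(-1\right)} = \frac{1}{- 33 \cdot \frac{47}{1} \left(-1\right)} = \frac{1}{- 33 \cdot 47 \cdot 1 \left(-1\right)} = \frac{1}{\left(-33\right) 47 \left(-1\right)} = \frac{1}{\left(-1551\right) \left(-1\right)} = \frac{1}{1551}$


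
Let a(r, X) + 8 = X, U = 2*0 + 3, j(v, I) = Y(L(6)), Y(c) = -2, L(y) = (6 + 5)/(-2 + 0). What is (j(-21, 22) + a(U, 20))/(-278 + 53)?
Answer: -2/45 ≈ -0.044444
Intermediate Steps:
L(y) = -11/2 (L(y) = 11/(-2) = 11*(-½) = -11/2)
j(v, I) = -2
U = 3 (U = 0 + 3 = 3)
a(r, X) = -8 + X
(j(-21, 22) + a(U, 20))/(-278 + 53) = (-2 + (-8 + 20))/(-278 + 53) = (-2 + 12)/(-225) = 10*(-1/225) = -2/45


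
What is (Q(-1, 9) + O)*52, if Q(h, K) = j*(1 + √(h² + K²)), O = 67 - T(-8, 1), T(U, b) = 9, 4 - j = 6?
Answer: 2912 - 104*√82 ≈ 1970.2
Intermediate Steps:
j = -2 (j = 4 - 1*6 = 4 - 6 = -2)
O = 58 (O = 67 - 1*9 = 67 - 9 = 58)
Q(h, K) = -2 - 2*√(K² + h²) (Q(h, K) = -2*(1 + √(h² + K²)) = -2*(1 + √(K² + h²)) = -2 - 2*√(K² + h²))
(Q(-1, 9) + O)*52 = ((-2 - 2*√(9² + (-1)²)) + 58)*52 = ((-2 - 2*√(81 + 1)) + 58)*52 = ((-2 - 2*√82) + 58)*52 = (56 - 2*√82)*52 = 2912 - 104*√82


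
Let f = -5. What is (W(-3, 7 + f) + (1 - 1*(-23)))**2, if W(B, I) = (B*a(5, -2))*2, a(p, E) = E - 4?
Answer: 3600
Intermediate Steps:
a(p, E) = -4 + E
W(B, I) = -12*B (W(B, I) = (B*(-4 - 2))*2 = (B*(-6))*2 = -6*B*2 = -12*B)
(W(-3, 7 + f) + (1 - 1*(-23)))**2 = (-12*(-3) + (1 - 1*(-23)))**2 = (36 + (1 + 23))**2 = (36 + 24)**2 = 60**2 = 3600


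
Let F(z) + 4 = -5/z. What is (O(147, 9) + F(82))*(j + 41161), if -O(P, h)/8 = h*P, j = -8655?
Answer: -14111195913/41 ≈ -3.4418e+8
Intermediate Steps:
O(P, h) = -8*P*h (O(P, h) = -8*h*P = -8*P*h)
F(z) = -4 - 5/z
(O(147, 9) + F(82))*(j + 41161) = (-8*147*9 + (-4 - 5/82))*(-8655 + 41161) = (-10584 + (-4 - 5*1/82))*32506 = (-10584 + (-4 - 5/82))*32506 = (-10584 - 333/82)*32506 = -868221/82*32506 = -14111195913/41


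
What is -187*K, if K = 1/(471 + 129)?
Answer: -187/600 ≈ -0.31167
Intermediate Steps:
K = 1/600 ≈ 0.0016667
-187*K = -187*1/600 = -187/600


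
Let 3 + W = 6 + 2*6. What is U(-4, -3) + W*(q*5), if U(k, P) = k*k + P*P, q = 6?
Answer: 475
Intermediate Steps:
W = 15 (W = -3 + (6 + 2*6) = -3 + (6 + 12) = -3 + 18 = 15)
U(k, P) = P² + k² (U(k, P) = k² + P² = P² + k²)
U(-4, -3) + W*(q*5) = ((-3)² + (-4)²) + 15*(6*5) = (9 + 16) + 15*30 = 25 + 450 = 475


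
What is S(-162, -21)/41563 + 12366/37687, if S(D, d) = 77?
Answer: 516869957/1566384781 ≈ 0.32998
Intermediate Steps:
S(-162, -21)/41563 + 12366/37687 = 77/41563 + 12366/37687 = 516869957/1566384781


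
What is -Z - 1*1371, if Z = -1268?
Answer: -103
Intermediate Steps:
-Z - 1*1371 = -1*(-1268) - 1*1371 = 1268 - 1371 = -103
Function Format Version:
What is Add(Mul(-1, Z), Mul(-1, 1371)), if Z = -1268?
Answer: -103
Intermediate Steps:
Add(Mul(-1, Z), Mul(-1, 1371)) = Add(Mul(-1, -1268), Mul(-1, 1371)) = Add(1268, -1371) = -103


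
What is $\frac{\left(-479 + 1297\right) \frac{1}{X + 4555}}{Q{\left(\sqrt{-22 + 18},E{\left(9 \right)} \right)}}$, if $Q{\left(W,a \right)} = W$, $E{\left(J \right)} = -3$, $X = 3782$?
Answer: $- \frac{409 i}{8337} \approx - 0.049058 i$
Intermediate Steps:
$\frac{\left(-479 + 1297\right) \frac{1}{X + 4555}}{Q{\left(\sqrt{-22 + 18},E{\left(9 \right)} \right)}} = \frac{\left(-479 + 1297\right) \frac{1}{3782 + 4555}}{\sqrt{-22 + 18}} = \frac{818 \cdot \frac{1}{8337}}{\sqrt{-4}} = \frac{818 \cdot \frac{1}{8337}}{2 i} = \frac{818 \left(- \frac{i}{2}\right)}{8337} = - \frac{409 i}{8337}$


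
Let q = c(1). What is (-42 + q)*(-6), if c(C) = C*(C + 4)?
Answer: 222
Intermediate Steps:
c(C) = C*(4 + C)
q = 5 (q = 1*(4 + 1) = 1*5 = 5)
(-42 + q)*(-6) = (-42 + 5)*(-6) = -37*(-6) = 222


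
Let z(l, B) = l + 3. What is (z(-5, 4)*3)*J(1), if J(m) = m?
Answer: -6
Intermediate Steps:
z(l, B) = 3 + l
(z(-5, 4)*3)*J(1) = ((3 - 5)*3)*1 = -2*3*1 = -6*1 = -6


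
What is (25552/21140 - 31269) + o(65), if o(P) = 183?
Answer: -164283122/5285 ≈ -31085.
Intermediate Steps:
(25552/21140 - 31269) + o(65) = (25552/21140 - 31269) + 183 = (25552*(1/21140) - 31269) + 183 = (6388/5285 - 31269) + 183 = -165250277/5285 + 183 = -164283122/5285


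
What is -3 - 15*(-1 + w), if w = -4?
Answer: 72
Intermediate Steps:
-3 - 15*(-1 + w) = -3 - 15*(-1 - 4) = -3 - 15*(-5) = -3 - 5*(-15) = -3 + 75 = 72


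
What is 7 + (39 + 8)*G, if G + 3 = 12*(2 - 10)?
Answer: -4646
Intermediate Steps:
G = -99 (G = -3 + 12*(2 - 10) = -3 + 12*(-8) = -3 - 96 = -99)
7 + (39 + 8)*G = 7 + (39 + 8)*(-99) = 7 + 47*(-99) = 7 - 4653 = -4646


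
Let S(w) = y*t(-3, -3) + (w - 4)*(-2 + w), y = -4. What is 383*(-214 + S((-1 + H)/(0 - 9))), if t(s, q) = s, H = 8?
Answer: -5854921/81 ≈ -72283.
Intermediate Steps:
S(w) = 12 + (-4 + w)*(-2 + w) (S(w) = -4*(-3) + (w - 4)*(-2 + w) = 12 + (-4 + w)*(-2 + w))
383*(-214 + S((-1 + H)/(0 - 9))) = 383*(-214 + (20 + ((-1 + 8)/(0 - 9))**2 - 6*(-1 + 8)/(0 - 9))) = 383*(-214 + (20 + (7/(-9))**2 - 42/(-9))) = 383*(-214 + (20 + (7*(-1/9))**2 - 42*(-1)/9)) = 383*(-214 + (20 + (-7/9)**2 - 6*(-7/9))) = 383*(-214 + (20 + 49/81 + 14/3)) = 383*(-214 + 2047/81) = 383*(-15287/81) = -5854921/81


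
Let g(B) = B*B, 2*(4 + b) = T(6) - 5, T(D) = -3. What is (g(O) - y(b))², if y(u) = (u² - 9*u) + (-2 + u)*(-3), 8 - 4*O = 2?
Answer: 429025/16 ≈ 26814.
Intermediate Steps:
O = 3/2 (O = 2 - ¼*2 = 2 - ½ = 3/2 ≈ 1.5000)
b = -8 (b = -4 + (-3 - 5)/2 = -4 + (½)*(-8) = -4 - 4 = -8)
g(B) = B²
y(u) = 6 + u² - 12*u (y(u) = (u² - 9*u) + (6 - 3*u) = 6 + u² - 12*u)
(g(O) - y(b))² = ((3/2)² - (6 + (-8)² - 12*(-8)))² = (9/4 - (6 + 64 + 96))² = (9/4 - 1*166)² = (9/4 - 166)² = (-655/4)² = 429025/16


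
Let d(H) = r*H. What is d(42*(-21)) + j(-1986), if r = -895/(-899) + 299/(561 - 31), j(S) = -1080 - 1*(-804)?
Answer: -393482451/238235 ≈ -1651.7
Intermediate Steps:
j(S) = -276 (j(S) = -1080 + 804 = -276)
r = 743151/476470 (r = -895*(-1/899) + 299/530 = 895/899 + 299*(1/530) = 895/899 + 299/530 = 743151/476470 ≈ 1.5597)
d(H) = 743151*H/476470
d(42*(-21)) + j(-1986) = 743151*(42*(-21))/476470 - 276 = (743151/476470)*(-882) - 276 = -327729591/238235 - 276 = -393482451/238235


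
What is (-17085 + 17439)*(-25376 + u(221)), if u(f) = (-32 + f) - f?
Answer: -8994432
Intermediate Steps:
u(f) = -32
(-17085 + 17439)*(-25376 + u(221)) = (-17085 + 17439)*(-25376 - 32) = 354*(-25408) = -8994432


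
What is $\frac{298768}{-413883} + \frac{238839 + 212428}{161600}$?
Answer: $\frac{138490830961}{66883492800} \approx 2.0706$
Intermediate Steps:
$\frac{298768}{-413883} + \frac{238839 + 212428}{161600} = 298768 \left(- \frac{1}{413883}\right) + 451267 \cdot \frac{1}{161600} = - \frac{298768}{413883} + \frac{451267}{161600} = \frac{138490830961}{66883492800}$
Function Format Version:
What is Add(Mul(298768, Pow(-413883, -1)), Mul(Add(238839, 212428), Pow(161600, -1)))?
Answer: Rational(138490830961, 66883492800) ≈ 2.0706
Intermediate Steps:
Add(Mul(298768, Pow(-413883, -1)), Mul(Add(238839, 212428), Pow(161600, -1))) = Add(Mul(298768, Rational(-1, 413883)), Mul(451267, Rational(1, 161600))) = Add(Rational(-298768, 413883), Rational(451267, 161600)) = Rational(138490830961, 66883492800)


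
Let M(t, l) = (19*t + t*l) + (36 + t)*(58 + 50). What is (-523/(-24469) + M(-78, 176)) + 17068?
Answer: -65527459/24469 ≈ -2678.0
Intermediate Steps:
M(t, l) = 3888 + 127*t + l*t (M(t, l) = (19*t + l*t) + (36 + t)*108 = (19*t + l*t) + (3888 + 108*t) = 3888 + 127*t + l*t)
(-523/(-24469) + M(-78, 176)) + 17068 = (-523/(-24469) + (3888 + 127*(-78) + 176*(-78))) + 17068 = (-523*(-1/24469) + (3888 - 9906 - 13728)) + 17068 = (523/24469 - 19746) + 17068 = -483164351/24469 + 17068 = -65527459/24469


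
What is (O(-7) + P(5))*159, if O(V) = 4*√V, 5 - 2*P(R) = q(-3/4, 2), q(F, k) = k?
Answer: 477/2 + 636*I*√7 ≈ 238.5 + 1682.7*I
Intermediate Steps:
P(R) = 3/2 (P(R) = 5/2 - ½*2 = 5/2 - 1 = 3/2)
(O(-7) + P(5))*159 = (4*√(-7) + 3/2)*159 = (4*(I*√7) + 3/2)*159 = (4*I*√7 + 3/2)*159 = (3/2 + 4*I*√7)*159 = 477/2 + 636*I*√7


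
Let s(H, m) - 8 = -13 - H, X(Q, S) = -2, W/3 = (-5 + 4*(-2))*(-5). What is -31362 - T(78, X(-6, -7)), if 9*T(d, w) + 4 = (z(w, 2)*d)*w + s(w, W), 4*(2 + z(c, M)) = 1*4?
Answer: -282407/9 ≈ -31379.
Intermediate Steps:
z(c, M) = -1 (z(c, M) = -2 + (1*4)/4 = -2 + (1/4)*4 = -2 + 1 = -1)
W = 195 (W = 3*((-5 + 4*(-2))*(-5)) = 3*((-5 - 8)*(-5)) = 3*(-13*(-5)) = 3*65 = 195)
s(H, m) = -5 - H (s(H, m) = 8 + (-13 - H) = -5 - H)
T(d, w) = -1 - w/9 - d*w/9 (T(d, w) = -4/9 + ((-d)*w + (-5 - w))/9 = -4/9 + (-d*w + (-5 - w))/9 = -4/9 + (-5 - w - d*w)/9 = -4/9 + (-5/9 - w/9 - d*w/9) = -1 - w/9 - d*w/9)
-31362 - T(78, X(-6, -7)) = -31362 - (-1 - 1/9*(-2) - 1/9*78*(-2)) = -31362 - (-1 + 2/9 + 52/3) = -31362 - 1*149/9 = -31362 - 149/9 = -282407/9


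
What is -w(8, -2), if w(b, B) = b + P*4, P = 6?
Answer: -32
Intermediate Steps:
w(b, B) = 24 + b (w(b, B) = b + 6*4 = b + 24 = 24 + b)
-w(8, -2) = -(24 + 8) = -1*32 = -32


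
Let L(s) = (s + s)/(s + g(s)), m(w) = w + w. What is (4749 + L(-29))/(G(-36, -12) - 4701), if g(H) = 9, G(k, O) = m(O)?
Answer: -47519/47250 ≈ -1.0057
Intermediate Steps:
m(w) = 2*w
G(k, O) = 2*O
L(s) = 2*s/(9 + s) (L(s) = (s + s)/(s + 9) = (2*s)/(9 + s) = 2*s/(9 + s))
(4749 + L(-29))/(G(-36, -12) - 4701) = (4749 + 2*(-29)/(9 - 29))/(2*(-12) - 4701) = (4749 + 2*(-29)/(-20))/(-24 - 4701) = (4749 + 2*(-29)*(-1/20))/(-4725) = (4749 + 29/10)*(-1/4725) = (47519/10)*(-1/4725) = -47519/47250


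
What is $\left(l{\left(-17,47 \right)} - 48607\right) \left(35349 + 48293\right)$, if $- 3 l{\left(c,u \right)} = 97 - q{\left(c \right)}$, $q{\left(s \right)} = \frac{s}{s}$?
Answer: $-4068263238$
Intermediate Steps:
$q{\left(s \right)} = 1$
$l{\left(c,u \right)} = -32$ ($l{\left(c,u \right)} = - \frac{97 - 1}{3} = \left(- \frac{1}{3}\right) 96 = -32$)
$\left(l{\left(-17,47 \right)} - 48607\right) \left(35349 + 48293\right) = \left(-32 - 48607\right) \left(35349 + 48293\right) = \left(-48639\right) 83642 = -4068263238$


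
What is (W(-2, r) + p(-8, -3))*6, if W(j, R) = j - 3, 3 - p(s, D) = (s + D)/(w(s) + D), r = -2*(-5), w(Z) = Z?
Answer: -18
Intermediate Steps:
r = 10
p(s, D) = 2 (p(s, D) = 3 - (s + D)/(s + D) = 3 - (D + s)/(D + s) = 3 - 1*1 = 3 - 1 = 2)
W(j, R) = -3 + j
(W(-2, r) + p(-8, -3))*6 = ((-3 - 2) + 2)*6 = (-5 + 2)*6 = -3*6 = -18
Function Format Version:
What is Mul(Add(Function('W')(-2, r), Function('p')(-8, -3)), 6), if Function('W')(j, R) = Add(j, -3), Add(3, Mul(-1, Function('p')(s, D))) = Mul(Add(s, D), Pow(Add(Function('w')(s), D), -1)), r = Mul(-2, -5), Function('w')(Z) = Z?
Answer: -18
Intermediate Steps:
r = 10
Function('p')(s, D) = 2 (Function('p')(s, D) = Add(3, Mul(-1, Mul(Add(s, D), Pow(Add(s, D), -1)))) = Add(3, Mul(-1, Mul(Add(D, s), Pow(Add(D, s), -1)))) = Add(3, Mul(-1, 1)) = Add(3, -1) = 2)
Function('W')(j, R) = Add(-3, j)
Mul(Add(Function('W')(-2, r), Function('p')(-8, -3)), 6) = Mul(Add(Add(-3, -2), 2), 6) = Mul(Add(-5, 2), 6) = Mul(-3, 6) = -18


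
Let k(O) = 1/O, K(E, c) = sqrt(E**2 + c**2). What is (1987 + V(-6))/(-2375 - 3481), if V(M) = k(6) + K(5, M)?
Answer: -11923/35136 - sqrt(61)/5856 ≈ -0.34067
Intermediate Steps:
V(M) = 1/6 + sqrt(25 + M**2) (V(M) = 1/6 + sqrt(5**2 + M**2) = 1/6 + sqrt(25 + M**2))
(1987 + V(-6))/(-2375 - 3481) = (1987 + (1/6 + sqrt(25 + (-6)**2)))/(-2375 - 3481) = (1987 + (1/6 + sqrt(25 + 36)))/(-5856) = (1987 + (1/6 + sqrt(61)))*(-1/5856) = (11923/6 + sqrt(61))*(-1/5856) = -11923/35136 - sqrt(61)/5856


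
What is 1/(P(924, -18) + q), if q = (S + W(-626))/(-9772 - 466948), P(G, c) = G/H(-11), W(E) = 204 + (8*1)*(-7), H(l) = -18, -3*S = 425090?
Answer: -238360/12165039 ≈ -0.019594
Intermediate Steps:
S = -425090/3 (S = -⅓*425090 = -425090/3 ≈ -1.4170e+5)
W(E) = 148 (W(E) = 204 + 8*(-7) = 204 - 56 = 148)
P(G, c) = -G/18 (P(G, c) = G/(-18) = G*(-1/18) = -G/18)
q = 212323/715080 (q = (-425090/3 + 148)/(-9772 - 466948) = -424646/3/(-476720) = -424646/3*(-1/476720) = 212323/715080 ≈ 0.29692)
1/(P(924, -18) + q) = 1/(-1/18*924 + 212323/715080) = 1/(-154/3 + 212323/715080) = 1/(-12165039/238360) = -238360/12165039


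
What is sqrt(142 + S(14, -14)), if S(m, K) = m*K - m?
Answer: 2*I*sqrt(17) ≈ 8.2462*I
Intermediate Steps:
S(m, K) = -m + K*m (S(m, K) = K*m - m = -m + K*m)
sqrt(142 + S(14, -14)) = sqrt(142 + 14*(-1 - 14)) = sqrt(142 + 14*(-15)) = sqrt(142 - 210) = sqrt(-68) = 2*I*sqrt(17)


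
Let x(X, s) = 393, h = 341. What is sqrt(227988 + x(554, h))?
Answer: sqrt(228381) ≈ 477.89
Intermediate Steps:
sqrt(227988 + x(554, h)) = sqrt(227988 + 393) = sqrt(228381)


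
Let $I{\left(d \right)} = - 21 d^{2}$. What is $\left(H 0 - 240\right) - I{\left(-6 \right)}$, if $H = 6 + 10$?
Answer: $516$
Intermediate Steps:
$H = 16$
$\left(H 0 - 240\right) - I{\left(-6 \right)} = \left(16 \cdot 0 - 240\right) - - 21 \left(-6\right)^{2} = \left(0 - 240\right) - \left(-21\right) 36 = -240 - -756 = -240 + 756 = 516$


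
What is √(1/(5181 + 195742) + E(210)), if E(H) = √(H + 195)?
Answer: √(200923 + 363330467361*√5)/200923 ≈ 4.4860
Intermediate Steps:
E(H) = √(195 + H)
√(1/(5181 + 195742) + E(210)) = √(1/(5181 + 195742) + √(195 + 210)) = √(1/200923 + √405) = √(1/200923 + 9*√5)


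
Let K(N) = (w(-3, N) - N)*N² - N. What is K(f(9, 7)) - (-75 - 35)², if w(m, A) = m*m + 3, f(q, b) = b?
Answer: -11862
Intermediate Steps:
w(m, A) = 3 + m² (w(m, A) = m² + 3 = 3 + m²)
K(N) = -N + N²*(12 - N) (K(N) = ((3 + (-3)²) - N)*N² - N = ((3 + 9) - N)*N² - N = (12 - N)*N² - N = N²*(12 - N) - N = -N + N²*(12 - N))
K(f(9, 7)) - (-75 - 35)² = 7*(-1 - 1*7² + 12*7) - (-75 - 35)² = 7*(-1 - 1*49 + 84) - 1*(-110)² = 7*(-1 - 49 + 84) - 1*12100 = 7*34 - 12100 = 238 - 12100 = -11862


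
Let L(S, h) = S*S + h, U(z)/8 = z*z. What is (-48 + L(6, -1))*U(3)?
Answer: -936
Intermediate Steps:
U(z) = 8*z**2 (U(z) = 8*(z*z) = 8*z**2)
L(S, h) = h + S**2 (L(S, h) = S**2 + h = h + S**2)
(-48 + L(6, -1))*U(3) = (-48 + (-1 + 6**2))*(8*3**2) = (-48 + (-1 + 36))*(8*9) = (-48 + 35)*72 = -13*72 = -936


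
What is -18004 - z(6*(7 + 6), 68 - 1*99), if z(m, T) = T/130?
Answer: -2340489/130 ≈ -18004.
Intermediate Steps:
z(m, T) = T/130 (z(m, T) = T*(1/130) = T/130)
-18004 - z(6*(7 + 6), 68 - 1*99) = -18004 - (68 - 1*99)/130 = -18004 - (68 - 99)/130 = -18004 - (-31)/130 = -18004 - 1*(-31/130) = -18004 + 31/130 = -2340489/130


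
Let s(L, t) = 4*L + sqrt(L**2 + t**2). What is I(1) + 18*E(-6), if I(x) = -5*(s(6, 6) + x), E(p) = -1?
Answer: -143 - 30*sqrt(2) ≈ -185.43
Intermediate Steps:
s(L, t) = sqrt(L**2 + t**2) + 4*L
I(x) = -120 - 30*sqrt(2) - 5*x (I(x) = -5*((sqrt(6**2 + 6**2) + 4*6) + x) = -5*((sqrt(36 + 36) + 24) + x) = -5*((sqrt(72) + 24) + x) = -5*((6*sqrt(2) + 24) + x) = -5*((24 + 6*sqrt(2)) + x) = -5*(24 + x + 6*sqrt(2)) = -120 - 30*sqrt(2) - 5*x)
I(1) + 18*E(-6) = (-120 - 30*sqrt(2) - 5*1) + 18*(-1) = (-120 - 30*sqrt(2) - 5) - 18 = (-125 - 30*sqrt(2)) - 18 = -143 - 30*sqrt(2)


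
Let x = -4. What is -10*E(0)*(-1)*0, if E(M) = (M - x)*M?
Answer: 0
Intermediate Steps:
E(M) = M*(4 + M) (E(M) = (M - 1*(-4))*M = (M + 4)*M = (4 + M)*M = M*(4 + M))
-10*E(0)*(-1)*0 = -10*(0*(4 + 0))*(-1)*0 = -10*(0*4)*(-1)*0 = -10*0*(-1)*0 = -0*0 = -10*0 = 0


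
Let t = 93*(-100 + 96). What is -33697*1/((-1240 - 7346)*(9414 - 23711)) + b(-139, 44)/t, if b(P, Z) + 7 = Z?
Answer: -759072473/7610750604 ≈ -0.099737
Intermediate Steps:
b(P, Z) = -7 + Z
t = -372 (t = 93*(-4) = -372)
-33697*1/((-1240 - 7346)*(9414 - 23711)) + b(-139, 44)/t = -33697*1/((-1240 - 7346)*(9414 - 23711)) + (-7 + 44)/(-372) = -33697/((-14297*(-8586))) + 37*(-1/372) = -33697/122754042 - 37/372 = -759072473/7610750604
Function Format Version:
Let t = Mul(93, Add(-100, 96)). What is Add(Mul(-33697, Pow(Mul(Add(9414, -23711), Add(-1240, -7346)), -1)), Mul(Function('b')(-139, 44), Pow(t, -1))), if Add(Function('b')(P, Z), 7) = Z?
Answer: Rational(-759072473, 7610750604) ≈ -0.099737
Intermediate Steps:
Function('b')(P, Z) = Add(-7, Z)
t = -372 (t = Mul(93, -4) = -372)
Add(Mul(-33697, Pow(Mul(Add(9414, -23711), Add(-1240, -7346)), -1)), Mul(Function('b')(-139, 44), Pow(t, -1))) = Add(Mul(-33697, Pow(Mul(Add(9414, -23711), Add(-1240, -7346)), -1)), Mul(Add(-7, 44), Pow(-372, -1))) = Add(Mul(-33697, Pow(Mul(-14297, -8586), -1)), Mul(37, Rational(-1, 372))) = Add(Mul(-33697, Pow(122754042, -1)), Rational(-37, 372)) = Add(Mul(-33697, Rational(1, 122754042)), Rational(-37, 372)) = Add(Rational(-33697, 122754042), Rational(-37, 372)) = Rational(-759072473, 7610750604)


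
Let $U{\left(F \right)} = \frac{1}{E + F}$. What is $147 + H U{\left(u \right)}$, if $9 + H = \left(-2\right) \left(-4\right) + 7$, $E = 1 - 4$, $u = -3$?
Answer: $146$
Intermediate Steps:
$E = -3$
$U{\left(F \right)} = \frac{1}{-3 + F}$
$H = 6$ ($H = -9 + \left(\left(-2\right) \left(-4\right) + 7\right) = -9 + \left(8 + 7\right) = -9 + 15 = 6$)
$147 + H U{\left(u \right)} = 147 + \frac{6}{-3 - 3} = 147 + \frac{6}{-6} = 147 + 6 \left(- \frac{1}{6}\right) = 147 - 1 = 146$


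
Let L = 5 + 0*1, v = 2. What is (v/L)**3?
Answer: 8/125 ≈ 0.064000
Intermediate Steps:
L = 5 (L = 5 + 0 = 5)
(v/L)**3 = (2/5)**3 = 8/125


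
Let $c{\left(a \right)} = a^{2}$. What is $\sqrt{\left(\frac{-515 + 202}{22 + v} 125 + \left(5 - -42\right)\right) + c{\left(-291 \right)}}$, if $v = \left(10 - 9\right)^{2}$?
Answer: $\frac{\sqrt{43921237}}{23} \approx 288.14$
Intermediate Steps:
$v = 1$ ($v = 1^{2} = 1$)
$\sqrt{\left(\frac{-515 + 202}{22 + v} 125 + \left(5 - -42\right)\right) + c{\left(-291 \right)}} = \sqrt{\left(\frac{-515 + 202}{22 + 1} \cdot 125 + \left(5 - -42\right)\right) + \left(-291\right)^{2}} = \sqrt{\left(- \frac{313}{23} \cdot 125 + \left(5 + 42\right)\right) + 84681} = \sqrt{\left(\left(-313\right) \frac{1}{23} \cdot 125 + 47\right) + 84681} = \sqrt{\left(\left(- \frac{313}{23}\right) 125 + 47\right) + 84681} = \sqrt{\left(- \frac{39125}{23} + 47\right) + 84681} = \sqrt{- \frac{38044}{23} + 84681} = \sqrt{\frac{1909619}{23}} = \frac{\sqrt{43921237}}{23}$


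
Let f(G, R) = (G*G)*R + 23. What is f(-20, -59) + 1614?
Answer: -21963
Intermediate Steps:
f(G, R) = 23 + R*G² (f(G, R) = G²*R + 23 = R*G² + 23 = 23 + R*G²)
f(-20, -59) + 1614 = (23 - 59*(-20)²) + 1614 = (23 - 59*400) + 1614 = (23 - 23600) + 1614 = -23577 + 1614 = -21963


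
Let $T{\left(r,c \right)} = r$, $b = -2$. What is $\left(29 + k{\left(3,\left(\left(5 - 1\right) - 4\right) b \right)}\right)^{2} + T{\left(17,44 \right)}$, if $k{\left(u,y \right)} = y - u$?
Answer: $693$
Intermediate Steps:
$\left(29 + k{\left(3,\left(\left(5 - 1\right) - 4\right) b \right)}\right)^{2} + T{\left(17,44 \right)} = \left(29 - \left(3 - \left(\left(5 - 1\right) - 4\right) \left(-2\right)\right)\right)^{2} + 17 = \left(29 - \left(3 - \left(4 - 4\right) \left(-2\right)\right)\right)^{2} + 17 = \left(29 + \left(0 \left(-2\right) - 3\right)\right)^{2} + 17 = \left(29 + \left(0 - 3\right)\right)^{2} + 17 = \left(29 - 3\right)^{2} + 17 = 26^{2} + 17 = 676 + 17 = 693$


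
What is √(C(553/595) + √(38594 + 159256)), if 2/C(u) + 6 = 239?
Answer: √(466 + 271445*√7914)/233 ≈ 21.091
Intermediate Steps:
C(u) = 2/233 (C(u) = 2/(-6 + 239) = 2/233)
√(C(553/595) + √(38594 + 159256)) = √(2/233 + √(38594 + 159256)) = √(2/233 + √197850) = √(2/233 + 5*√7914)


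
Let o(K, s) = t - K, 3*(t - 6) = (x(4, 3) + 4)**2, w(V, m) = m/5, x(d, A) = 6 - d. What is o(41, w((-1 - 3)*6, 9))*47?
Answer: -1081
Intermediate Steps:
w(V, m) = m/5 (w(V, m) = m*(1/5) = m/5)
t = 18 (t = 6 + ((6 - 1*4) + 4)**2/3 = 6 + ((6 - 4) + 4)**2/3 = 6 + (2 + 4)**2/3 = 6 + (1/3)*6**2 = 6 + (1/3)*36 = 6 + 12 = 18)
o(K, s) = 18 - K
o(41, w((-1 - 3)*6, 9))*47 = (18 - 1*41)*47 = (18 - 41)*47 = -23*47 = -1081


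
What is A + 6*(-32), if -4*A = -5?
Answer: -763/4 ≈ -190.75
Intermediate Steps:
A = 5/4 (A = -¼*(-5) = 5/4 ≈ 1.2500)
A + 6*(-32) = 5/4 + 6*(-32) = 5/4 - 192 = -763/4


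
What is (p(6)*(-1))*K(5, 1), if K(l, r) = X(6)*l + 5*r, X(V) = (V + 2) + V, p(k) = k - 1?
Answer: -375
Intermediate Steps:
p(k) = -1 + k
X(V) = 2 + 2*V (X(V) = (2 + V) + V = 2 + 2*V)
K(l, r) = 5*r + 14*l (K(l, r) = (2 + 2*6)*l + 5*r = (2 + 12)*l + 5*r = 14*l + 5*r = 5*r + 14*l)
(p(6)*(-1))*K(5, 1) = ((-1 + 6)*(-1))*(5*1 + 14*5) = (5*(-1))*(5 + 70) = -5*75 = -375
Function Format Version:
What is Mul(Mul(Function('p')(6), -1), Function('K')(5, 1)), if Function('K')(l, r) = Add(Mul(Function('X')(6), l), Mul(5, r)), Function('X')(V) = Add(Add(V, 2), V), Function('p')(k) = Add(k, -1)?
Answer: -375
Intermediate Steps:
Function('p')(k) = Add(-1, k)
Function('X')(V) = Add(2, Mul(2, V)) (Function('X')(V) = Add(Add(2, V), V) = Add(2, Mul(2, V)))
Function('K')(l, r) = Add(Mul(5, r), Mul(14, l)) (Function('K')(l, r) = Add(Mul(Add(2, Mul(2, 6)), l), Mul(5, r)) = Add(Mul(Add(2, 12), l), Mul(5, r)) = Add(Mul(14, l), Mul(5, r)) = Add(Mul(5, r), Mul(14, l)))
Mul(Mul(Function('p')(6), -1), Function('K')(5, 1)) = Mul(Mul(Add(-1, 6), -1), Add(Mul(5, 1), Mul(14, 5))) = Mul(Mul(5, -1), Add(5, 70)) = Mul(-5, 75) = -375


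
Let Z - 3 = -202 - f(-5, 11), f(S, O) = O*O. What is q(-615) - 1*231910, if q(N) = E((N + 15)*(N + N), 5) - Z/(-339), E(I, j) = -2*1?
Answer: -78618488/339 ≈ -2.3191e+5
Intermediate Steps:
f(S, O) = O**2
Z = -320 (Z = 3 + (-202 - 1*11**2) = 3 + (-202 - 1*121) = 3 + (-202 - 121) = 3 - 323 = -320)
E(I, j) = -2
q(N) = -998/339 (q(N) = -2 - (-320)/(-339) = -2 - (-320)*(-1)/339 = -2 - 1*320/339 = -2 - 320/339 = -998/339)
q(-615) - 1*231910 = -998/339 - 1*231910 = -998/339 - 231910 = -78618488/339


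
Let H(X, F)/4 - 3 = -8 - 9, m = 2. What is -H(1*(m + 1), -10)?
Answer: 56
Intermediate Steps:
H(X, F) = -56 (H(X, F) = 12 + 4*(-8 - 9) = 12 + 4*(-17) = 12 - 68 = -56)
-H(1*(m + 1), -10) = -1*(-56) = 56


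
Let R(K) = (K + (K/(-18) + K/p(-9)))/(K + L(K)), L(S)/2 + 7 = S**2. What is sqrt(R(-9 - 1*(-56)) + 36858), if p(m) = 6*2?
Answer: sqrt(26287517990377)/26706 ≈ 191.98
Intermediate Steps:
p(m) = 12
L(S) = -14 + 2*S**2
R(K) = 37*K/(36*(-14 + K + 2*K**2)) (R(K) = (K + (K/(-18) + K/12))/(K + (-14 + 2*K**2)) = (K + (K*(-1/18) + K*(1/12)))/(-14 + K + 2*K**2) = (K + (-K/18 + K/12))/(-14 + K + 2*K**2) = (K + K/36)/(-14 + K + 2*K**2) = (37*K/36)/(-14 + K + 2*K**2) = 37*K/(36*(-14 + K + 2*K**2)))
sqrt(R(-9 - 1*(-56)) + 36858) = sqrt(37*(-9 - 1*(-56))/(36*(-14 + (-9 - 1*(-56)) + 2*(-9 - 1*(-56))**2)) + 36858) = sqrt(37*(-9 + 56)/(36*(-14 + (-9 + 56) + 2*(-9 + 56)**2)) + 36858) = sqrt((37/36)*47/(-14 + 47 + 2*47**2) + 36858) = sqrt((37/36)*47/(-14 + 47 + 2*2209) + 36858) = sqrt((37/36)*47/(-14 + 47 + 4418) + 36858) = sqrt((37/36)*47/4451 + 36858) = sqrt((37/36)*47*(1/4451) + 36858) = sqrt(1739/160236 + 36858) = sqrt(5905980227/160236) = sqrt(26287517990377)/26706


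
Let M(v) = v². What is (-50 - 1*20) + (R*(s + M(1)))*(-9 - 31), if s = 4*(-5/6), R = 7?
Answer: 1750/3 ≈ 583.33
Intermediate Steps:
s = -10/3 (s = 4*(-5*⅙) = 4*(-⅚) = -10/3 ≈ -3.3333)
(-50 - 1*20) + (R*(s + M(1)))*(-9 - 31) = (-50 - 1*20) + (7*(-10/3 + 1²))*(-9 - 31) = (-50 - 20) + (7*(-10/3 + 1))*(-40) = -70 + (7*(-7/3))*(-40) = -70 - 49/3*(-40) = -70 + 1960/3 = 1750/3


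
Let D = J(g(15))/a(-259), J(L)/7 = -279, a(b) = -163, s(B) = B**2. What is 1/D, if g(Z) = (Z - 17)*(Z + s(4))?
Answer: 163/1953 ≈ 0.083461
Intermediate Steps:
g(Z) = (-17 + Z)*(16 + Z) (g(Z) = (Z - 17)*(Z + 4**2) = (-17 + Z)*(Z + 16) = (-17 + Z)*(16 + Z))
J(L) = -1953 (J(L) = 7*(-279) = -1953)
D = 1953/163 (D = -1953/(-163) = -1953*(-1/163) = 1953/163 ≈ 11.982)
1/D = 1/(1953/163) = 163/1953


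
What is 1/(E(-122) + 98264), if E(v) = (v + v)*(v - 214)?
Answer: 1/180248 ≈ 5.5479e-6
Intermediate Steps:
E(v) = 2*v*(-214 + v) (E(v) = (2*v)*(-214 + v) = 2*v*(-214 + v))
1/(E(-122) + 98264) = 1/(2*(-122)*(-214 - 122) + 98264) = 1/(2*(-122)*(-336) + 98264) = 1/(81984 + 98264) = 1/180248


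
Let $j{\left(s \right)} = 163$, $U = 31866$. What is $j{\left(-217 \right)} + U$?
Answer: $32029$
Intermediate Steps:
$j{\left(-217 \right)} + U = 163 + 31866 = 32029$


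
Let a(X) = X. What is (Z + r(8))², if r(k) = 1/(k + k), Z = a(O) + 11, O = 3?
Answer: 50625/256 ≈ 197.75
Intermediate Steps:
Z = 14 (Z = 3 + 11 = 14)
r(k) = 1/(2*k)
(Z + r(8))² = (14 + (½)/8)² = (14 + (½)*(⅛))² = (14 + 1/16)² = (225/16)² = 50625/256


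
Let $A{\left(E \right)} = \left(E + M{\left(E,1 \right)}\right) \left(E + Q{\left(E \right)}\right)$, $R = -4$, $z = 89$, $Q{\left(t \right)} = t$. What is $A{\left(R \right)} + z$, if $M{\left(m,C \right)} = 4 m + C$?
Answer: $241$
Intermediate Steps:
$M{\left(m,C \right)} = C + 4 m$
$A{\left(E \right)} = 2 E \left(1 + 5 E\right)$ ($A{\left(E \right)} = \left(E + \left(1 + 4 E\right)\right) \left(E + E\right) = \left(1 + 5 E\right) 2 E = 2 E \left(1 + 5 E\right)$)
$A{\left(R \right)} + z = 2 \left(-4\right) \left(1 + 5 \left(-4\right)\right) + 89 = 2 \left(-4\right) \left(1 - 20\right) + 89 = 2 \left(-4\right) \left(-19\right) + 89 = 152 + 89 = 241$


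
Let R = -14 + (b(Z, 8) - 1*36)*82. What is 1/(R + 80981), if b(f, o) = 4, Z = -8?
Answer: 1/78343 ≈ 1.2764e-5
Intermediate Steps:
R = -2638 (R = -14 + (4 - 1*36)*82 = -14 + (4 - 36)*82 = -14 - 32*82 = -14 - 2624 = -2638)
1/(R + 80981) = 1/(-2638 + 80981) = 1/78343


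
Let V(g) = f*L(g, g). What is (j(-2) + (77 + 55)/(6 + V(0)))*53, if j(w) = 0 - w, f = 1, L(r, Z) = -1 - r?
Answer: 7526/5 ≈ 1505.2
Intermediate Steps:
V(g) = -1 - g (V(g) = 1*(-1 - g) = -1 - g)
j(w) = -w
(j(-2) + (77 + 55)/(6 + V(0)))*53 = (-1*(-2) + (77 + 55)/(6 + (-1 - 1*0)))*53 = (2 + 132/(6 + (-1 + 0)))*53 = (2 + 132/(6 - 1))*53 = (2 + 132/5)*53 = (142/5)*53 = 7526/5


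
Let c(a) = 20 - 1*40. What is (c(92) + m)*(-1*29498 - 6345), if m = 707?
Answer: -24624141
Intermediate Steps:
c(a) = -20 (c(a) = 20 - 40 = -20)
(c(92) + m)*(-1*29498 - 6345) = (-20 + 707)*(-1*29498 - 6345) = 687*(-29498 - 6345) = 687*(-35843) = -24624141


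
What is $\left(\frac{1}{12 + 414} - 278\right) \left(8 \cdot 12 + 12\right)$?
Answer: $- \frac{2131686}{71} \approx -30024.0$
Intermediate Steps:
$\left(\frac{1}{12 + 414} - 278\right) \left(8 \cdot 12 + 12\right) = \left(\frac{1}{426} - 278\right) \left(96 + 12\right) = \left(\frac{1}{426} - 278\right) 108 = \left(- \frac{118427}{426}\right) 108 = - \frac{2131686}{71}$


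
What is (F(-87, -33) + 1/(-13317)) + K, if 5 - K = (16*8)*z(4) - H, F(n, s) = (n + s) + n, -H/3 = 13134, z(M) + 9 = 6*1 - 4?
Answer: -515474437/13317 ≈ -38708.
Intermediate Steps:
z(M) = -7 (z(M) = -9 + (6*1 - 4) = -9 + (6 - 4) = -9 + 2 = -7)
H = -39402 (H = -3*13134 = -39402)
F(n, s) = s + 2*n
K = -38501 (K = 5 - ((16*8)*(-7) - 1*(-39402)) = 5 - (128*(-7) + 39402) = 5 - (-896 + 39402) = 5 - 1*38506 = 5 - 38506 = -38501)
(F(-87, -33) + 1/(-13317)) + K = ((-33 + 2*(-87)) + 1/(-13317)) - 38501 = ((-33 - 174) - 1/13317) - 38501 = (-207 - 1/13317) - 38501 = -2756620/13317 - 38501 = -515474437/13317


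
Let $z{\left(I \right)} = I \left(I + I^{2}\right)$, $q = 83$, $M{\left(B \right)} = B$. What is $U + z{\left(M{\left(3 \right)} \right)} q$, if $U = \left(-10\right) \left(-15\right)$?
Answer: $3138$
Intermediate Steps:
$U = 150$
$U + z{\left(M{\left(3 \right)} \right)} q = 150 + 3^{2} \left(1 + 3\right) 83 = 150 + 9 \cdot 4 \cdot 83 = 150 + 36 \cdot 83 = 150 + 2988 = 3138$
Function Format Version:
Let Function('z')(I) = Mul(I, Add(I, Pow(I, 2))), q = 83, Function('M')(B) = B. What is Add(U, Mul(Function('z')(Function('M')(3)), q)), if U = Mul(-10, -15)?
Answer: 3138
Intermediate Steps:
U = 150
Add(U, Mul(Function('z')(Function('M')(3)), q)) = Add(150, Mul(Mul(Pow(3, 2), Add(1, 3)), 83)) = Add(150, Mul(Mul(9, 4), 83)) = Add(150, Mul(36, 83)) = Add(150, 2988) = 3138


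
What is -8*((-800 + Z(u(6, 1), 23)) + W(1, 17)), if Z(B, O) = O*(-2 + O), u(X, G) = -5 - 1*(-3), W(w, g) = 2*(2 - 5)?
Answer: 2584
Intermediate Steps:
W(w, g) = -6 (W(w, g) = 2*(-3) = -6)
u(X, G) = -2 (u(X, G) = -5 + 3 = -2)
-8*((-800 + Z(u(6, 1), 23)) + W(1, 17)) = -8*((-800 + 23*(-2 + 23)) - 6) = -8*((-800 + 23*21) - 6) = -8*((-800 + 483) - 6) = -8*(-317 - 6) = -8*(-323) = 2584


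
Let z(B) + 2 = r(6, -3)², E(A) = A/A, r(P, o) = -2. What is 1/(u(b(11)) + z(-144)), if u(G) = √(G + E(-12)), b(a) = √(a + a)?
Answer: 1/(2 + √(1 + √22)) ≈ 0.22803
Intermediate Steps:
E(A) = 1
b(a) = √2*√a (b(a) = √(2*a) = √2*√a)
z(B) = 2 (z(B) = -2 + (-2)² = -2 + 4 = 2)
u(G) = √(1 + G) (u(G) = √(G + 1) = √(1 + G))
1/(u(b(11)) + z(-144)) = 1/(√(1 + √2*√11) + 2) = 1/(√(1 + √22) + 2) = 1/(2 + √(1 + √22))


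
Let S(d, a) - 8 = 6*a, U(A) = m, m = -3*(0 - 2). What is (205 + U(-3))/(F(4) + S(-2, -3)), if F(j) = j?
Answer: -211/6 ≈ -35.167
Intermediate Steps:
m = 6 (m = -3*(-2) = 6)
U(A) = 6
S(d, a) = 8 + 6*a
(205 + U(-3))/(F(4) + S(-2, -3)) = (205 + 6)/(4 + (8 + 6*(-3))) = 211/(4 + (8 - 18)) = 211/(4 - 10) = 211/(-6) = 211*(-⅙) = -211/6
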